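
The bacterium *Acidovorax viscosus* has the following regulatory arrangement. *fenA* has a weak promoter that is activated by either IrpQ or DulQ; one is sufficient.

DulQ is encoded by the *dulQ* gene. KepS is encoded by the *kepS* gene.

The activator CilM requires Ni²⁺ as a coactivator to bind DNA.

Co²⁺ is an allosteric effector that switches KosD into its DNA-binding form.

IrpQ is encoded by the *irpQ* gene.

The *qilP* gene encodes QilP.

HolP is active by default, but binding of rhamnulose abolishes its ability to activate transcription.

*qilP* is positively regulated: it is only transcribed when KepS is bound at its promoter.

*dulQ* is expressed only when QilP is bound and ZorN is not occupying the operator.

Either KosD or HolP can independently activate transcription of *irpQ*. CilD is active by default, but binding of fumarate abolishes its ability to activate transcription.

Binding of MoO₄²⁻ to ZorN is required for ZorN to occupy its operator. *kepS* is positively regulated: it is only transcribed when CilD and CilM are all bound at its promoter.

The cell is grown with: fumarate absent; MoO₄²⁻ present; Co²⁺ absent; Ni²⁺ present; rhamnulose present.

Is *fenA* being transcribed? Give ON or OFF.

OFF

Co²⁺ is absent, so KosD is inactive.
Rhamnulose is present, so HolP is inactive.
No activator is available at the *irpQ* promoter, so *irpQ* is not transcribed.
So IrpQ is not produced.
Fumarate is absent, so CilD is active.
Ni²⁺ is present, so CilM is active.
No repressor is bound and CilD and CilM are active, so *kepS* is transcribed.
So KepS is produced and active.
No repressor is bound and KepS is active, so *qilP* is transcribed.
So QilP is produced and active.
MoO₄²⁻ is present, so ZorN is active.
With repressor ZorN bound, *dulQ* is not transcribed.
So DulQ is not produced.
No activator is available at the *fenA* promoter, so *fenA* is not transcribed.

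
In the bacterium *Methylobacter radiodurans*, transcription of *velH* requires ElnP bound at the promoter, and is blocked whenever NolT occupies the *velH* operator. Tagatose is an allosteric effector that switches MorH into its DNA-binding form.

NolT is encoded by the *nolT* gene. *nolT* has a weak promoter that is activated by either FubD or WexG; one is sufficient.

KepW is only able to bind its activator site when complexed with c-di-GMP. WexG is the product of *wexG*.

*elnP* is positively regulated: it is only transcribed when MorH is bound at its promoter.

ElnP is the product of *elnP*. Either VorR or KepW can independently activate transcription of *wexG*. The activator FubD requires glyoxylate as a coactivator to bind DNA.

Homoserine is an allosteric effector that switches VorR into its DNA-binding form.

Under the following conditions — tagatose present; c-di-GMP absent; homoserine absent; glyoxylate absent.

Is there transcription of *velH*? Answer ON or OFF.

Glyoxylate is absent, so FubD is inactive.
Homoserine is absent, so VorR is inactive.
c-di-GMP is absent, so KepW is inactive.
No activator is available at the *wexG* promoter, so *wexG* is not transcribed.
So WexG is not produced.
No activator is available at the *nolT* promoter, so *nolT* is not transcribed.
So NolT is not produced.
Tagatose is present, so MorH is active.
No repressor is bound and MorH is active, so *elnP* is transcribed.
So ElnP is produced and active.
No repressor is bound and ElnP is active, so *velH* is transcribed.

ON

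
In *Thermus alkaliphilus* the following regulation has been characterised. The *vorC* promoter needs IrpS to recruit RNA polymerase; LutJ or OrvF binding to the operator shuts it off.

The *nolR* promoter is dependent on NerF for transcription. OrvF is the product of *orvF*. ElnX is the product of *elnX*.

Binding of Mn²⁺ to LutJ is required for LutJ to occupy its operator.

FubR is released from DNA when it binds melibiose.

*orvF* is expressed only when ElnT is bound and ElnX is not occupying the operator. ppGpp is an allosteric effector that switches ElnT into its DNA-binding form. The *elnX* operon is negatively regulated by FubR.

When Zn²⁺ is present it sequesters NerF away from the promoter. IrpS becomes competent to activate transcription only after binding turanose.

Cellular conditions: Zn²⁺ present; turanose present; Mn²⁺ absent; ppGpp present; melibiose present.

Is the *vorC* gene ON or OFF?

Mn²⁺ is absent, so LutJ is inactive.
Turanose is present, so IrpS is active.
ppGpp is present, so ElnT is active.
Melibiose is present, so FubR is inactive.
With no repressor bound, *elnX* is transcribed.
So ElnX is produced and active.
With repressor ElnX bound, *orvF* is not transcribed.
So OrvF is not produced.
No repressor is bound and IrpS is active, so *vorC* is transcribed.

ON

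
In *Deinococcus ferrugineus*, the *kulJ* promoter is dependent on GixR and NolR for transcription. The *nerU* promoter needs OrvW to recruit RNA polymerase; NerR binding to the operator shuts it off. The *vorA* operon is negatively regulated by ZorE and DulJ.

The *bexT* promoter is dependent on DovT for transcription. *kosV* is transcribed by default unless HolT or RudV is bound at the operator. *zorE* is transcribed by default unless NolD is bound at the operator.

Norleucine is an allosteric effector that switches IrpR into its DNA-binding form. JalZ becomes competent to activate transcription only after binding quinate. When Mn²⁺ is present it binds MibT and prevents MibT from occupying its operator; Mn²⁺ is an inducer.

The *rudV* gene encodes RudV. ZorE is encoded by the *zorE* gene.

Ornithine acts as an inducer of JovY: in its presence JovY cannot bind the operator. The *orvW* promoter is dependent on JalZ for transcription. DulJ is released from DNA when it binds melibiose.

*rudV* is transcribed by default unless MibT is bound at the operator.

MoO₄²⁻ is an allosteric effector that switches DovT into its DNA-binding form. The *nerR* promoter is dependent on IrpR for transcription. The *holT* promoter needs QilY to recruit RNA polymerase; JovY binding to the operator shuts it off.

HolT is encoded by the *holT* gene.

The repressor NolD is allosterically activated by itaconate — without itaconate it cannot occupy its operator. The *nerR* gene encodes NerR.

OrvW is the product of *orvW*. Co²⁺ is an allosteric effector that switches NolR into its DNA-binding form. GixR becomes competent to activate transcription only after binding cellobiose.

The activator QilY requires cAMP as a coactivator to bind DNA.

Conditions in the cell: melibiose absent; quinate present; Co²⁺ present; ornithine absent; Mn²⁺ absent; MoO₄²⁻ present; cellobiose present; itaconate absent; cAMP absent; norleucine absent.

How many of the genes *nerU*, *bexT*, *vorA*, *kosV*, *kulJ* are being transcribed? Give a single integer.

Norleucine is absent, so IrpR is inactive.
Required activator IrpR is absent, so *nerR* is not transcribed.
So NerR is not produced.
Quinate is present, so JalZ is active.
No repressor is bound and JalZ is active, so *orvW* is transcribed.
So OrvW is produced and active.
No repressor is bound and OrvW is active, so *nerU* is transcribed.
→ *nerU* is ON.
MoO₄²⁻ is present, so DovT is active.
No repressor is bound and DovT is active, so *bexT* is transcribed.
→ *bexT* is ON.
Itaconate is absent, so NolD is inactive.
With no repressor bound, *zorE* is transcribed.
So ZorE is produced and active.
Melibiose is absent, so DulJ is active.
With repressor ZorE bound, *vorA* is not transcribed.
→ *vorA* is OFF.
Ornithine is absent, so JovY is active.
cAMP is absent, so QilY is inactive.
With repressor JovY bound, *holT* is not transcribed.
So HolT is not produced.
Mn²⁺ is absent, so MibT is active.
With repressor MibT bound, *rudV* is not transcribed.
So RudV is not produced.
With no repressor bound, *kosV* is transcribed.
→ *kosV* is ON.
Cellobiose is present, so GixR is active.
Co²⁺ is present, so NolR is active.
No repressor is bound and GixR and NolR are active, so *kulJ* is transcribed.
→ *kulJ* is ON.
4 of the 5 genes are transcribed.

4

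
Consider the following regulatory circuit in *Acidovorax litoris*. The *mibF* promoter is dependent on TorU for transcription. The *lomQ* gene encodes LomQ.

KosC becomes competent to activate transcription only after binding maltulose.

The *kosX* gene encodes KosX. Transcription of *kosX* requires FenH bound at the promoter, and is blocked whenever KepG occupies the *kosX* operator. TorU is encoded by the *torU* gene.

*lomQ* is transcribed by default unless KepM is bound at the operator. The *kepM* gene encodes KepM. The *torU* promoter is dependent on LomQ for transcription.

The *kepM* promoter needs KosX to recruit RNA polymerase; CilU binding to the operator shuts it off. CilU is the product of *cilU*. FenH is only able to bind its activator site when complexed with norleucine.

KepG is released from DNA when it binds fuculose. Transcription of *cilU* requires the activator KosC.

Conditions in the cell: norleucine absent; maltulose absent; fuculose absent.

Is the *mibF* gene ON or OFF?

Maltulose is absent, so KosC is inactive.
Required activator KosC is absent, so *cilU* is not transcribed.
So CilU is not produced.
Norleucine is absent, so FenH is inactive.
Fuculose is absent, so KepG is active.
With repressor KepG bound, *kosX* is not transcribed.
So KosX is not produced.
Required activator KosX is absent, so *kepM* is not transcribed.
So KepM is not produced.
With no repressor bound, *lomQ* is transcribed.
So LomQ is produced and active.
No repressor is bound and LomQ is active, so *torU* is transcribed.
So TorU is produced and active.
No repressor is bound and TorU is active, so *mibF* is transcribed.

ON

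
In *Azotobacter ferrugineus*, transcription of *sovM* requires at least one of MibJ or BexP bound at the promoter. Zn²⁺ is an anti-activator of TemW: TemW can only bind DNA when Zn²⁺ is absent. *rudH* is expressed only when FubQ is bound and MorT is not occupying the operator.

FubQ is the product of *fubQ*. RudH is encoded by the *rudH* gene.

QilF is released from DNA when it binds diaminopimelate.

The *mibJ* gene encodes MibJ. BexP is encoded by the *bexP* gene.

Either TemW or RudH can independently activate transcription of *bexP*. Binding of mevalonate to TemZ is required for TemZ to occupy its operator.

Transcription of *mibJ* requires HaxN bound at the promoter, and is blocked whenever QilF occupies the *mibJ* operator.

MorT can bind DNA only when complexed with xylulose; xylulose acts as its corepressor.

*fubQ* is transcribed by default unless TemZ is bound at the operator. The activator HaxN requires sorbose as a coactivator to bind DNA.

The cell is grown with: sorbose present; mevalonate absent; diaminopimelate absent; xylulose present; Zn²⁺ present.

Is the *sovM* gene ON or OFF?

Sorbose is present, so HaxN is active.
Diaminopimelate is absent, so QilF is active.
With repressor QilF bound, *mibJ* is not transcribed.
So MibJ is not produced.
Zn²⁺ is present, so TemW is inactive.
Mevalonate is absent, so TemZ is inactive.
With no repressor bound, *fubQ* is transcribed.
So FubQ is produced and active.
Xylulose is present, so MorT is active.
With repressor MorT bound, *rudH* is not transcribed.
So RudH is not produced.
No activator is available at the *bexP* promoter, so *bexP* is not transcribed.
So BexP is not produced.
No activator is available at the *sovM* promoter, so *sovM* is not transcribed.

OFF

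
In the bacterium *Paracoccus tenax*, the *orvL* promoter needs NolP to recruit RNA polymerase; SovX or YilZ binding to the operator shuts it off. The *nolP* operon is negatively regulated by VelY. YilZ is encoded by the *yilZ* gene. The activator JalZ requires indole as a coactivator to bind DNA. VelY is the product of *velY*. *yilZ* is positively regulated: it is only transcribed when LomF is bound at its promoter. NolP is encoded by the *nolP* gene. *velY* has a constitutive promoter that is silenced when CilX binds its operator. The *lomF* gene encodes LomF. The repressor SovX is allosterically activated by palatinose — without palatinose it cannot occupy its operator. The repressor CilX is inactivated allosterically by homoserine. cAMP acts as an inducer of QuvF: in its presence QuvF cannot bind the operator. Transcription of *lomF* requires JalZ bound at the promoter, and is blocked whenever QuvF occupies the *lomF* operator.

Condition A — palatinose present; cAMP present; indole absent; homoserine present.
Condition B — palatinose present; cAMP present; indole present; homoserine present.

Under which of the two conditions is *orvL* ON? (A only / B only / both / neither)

Condition A:
Palatinose is present, so SovX is active.
cAMP is present, so QuvF is inactive.
Indole is absent, so JalZ is inactive.
Required activator JalZ is absent, so *lomF* is not transcribed.
So LomF is not produced.
Required activator LomF is absent, so *yilZ* is not transcribed.
So YilZ is not produced.
Homoserine is present, so CilX is inactive.
With no repressor bound, *velY* is transcribed.
So VelY is produced and active.
With repressor VelY bound, *nolP* is not transcribed.
So NolP is not produced.
With repressor SovX bound, *orvL* is not transcribed.
→ *orvL* is OFF in A.
Condition B:
Palatinose is present, so SovX is active.
cAMP is present, so QuvF is inactive.
Indole is present, so JalZ is active.
No repressor is bound and JalZ is active, so *lomF* is transcribed.
So LomF is produced and active.
No repressor is bound and LomF is active, so *yilZ* is transcribed.
So YilZ is produced and active.
Homoserine is present, so CilX is inactive.
With no repressor bound, *velY* is transcribed.
So VelY is produced and active.
With repressor VelY bound, *nolP* is not transcribed.
So NolP is not produced.
With repressor SovX bound, *orvL* is not transcribed.
→ *orvL* is OFF in B.

neither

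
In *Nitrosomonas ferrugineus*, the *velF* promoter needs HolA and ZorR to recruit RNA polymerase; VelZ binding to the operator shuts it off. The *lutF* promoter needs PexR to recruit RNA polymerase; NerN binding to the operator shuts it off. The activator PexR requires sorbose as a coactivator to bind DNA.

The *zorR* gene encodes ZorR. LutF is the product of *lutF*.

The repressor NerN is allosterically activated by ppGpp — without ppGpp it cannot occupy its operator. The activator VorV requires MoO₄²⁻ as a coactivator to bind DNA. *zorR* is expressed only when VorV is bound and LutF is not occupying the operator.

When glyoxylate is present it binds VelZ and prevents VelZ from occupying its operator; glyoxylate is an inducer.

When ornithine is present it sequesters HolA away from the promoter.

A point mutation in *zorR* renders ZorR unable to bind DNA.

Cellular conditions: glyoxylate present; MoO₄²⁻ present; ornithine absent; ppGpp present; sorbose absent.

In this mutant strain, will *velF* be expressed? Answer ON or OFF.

Ornithine is absent, so HolA is active.
ZorR is non-functional in this strain, so it has no effect.
Glyoxylate is present, so VelZ is inactive.
Required activator ZorR is absent, so *velF* is not transcribed.

OFF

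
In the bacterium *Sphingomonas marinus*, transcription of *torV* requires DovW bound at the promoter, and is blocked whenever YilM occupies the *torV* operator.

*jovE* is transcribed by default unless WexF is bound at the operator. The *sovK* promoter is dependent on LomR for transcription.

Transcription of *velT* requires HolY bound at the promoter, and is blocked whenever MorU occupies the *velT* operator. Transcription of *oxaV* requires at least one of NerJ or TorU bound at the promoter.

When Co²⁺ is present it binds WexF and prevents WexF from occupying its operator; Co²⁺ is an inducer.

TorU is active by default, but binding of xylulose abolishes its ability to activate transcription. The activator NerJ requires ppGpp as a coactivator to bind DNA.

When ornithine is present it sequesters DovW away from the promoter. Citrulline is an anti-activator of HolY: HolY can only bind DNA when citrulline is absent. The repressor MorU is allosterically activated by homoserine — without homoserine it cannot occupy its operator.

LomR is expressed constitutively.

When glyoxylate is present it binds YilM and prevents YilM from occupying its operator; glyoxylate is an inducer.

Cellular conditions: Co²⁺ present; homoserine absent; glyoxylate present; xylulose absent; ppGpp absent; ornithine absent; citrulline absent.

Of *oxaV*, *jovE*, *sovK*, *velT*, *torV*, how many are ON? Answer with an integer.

ppGpp is absent, so NerJ is inactive.
Xylulose is absent, so TorU is active.
Activator TorU is present, so *oxaV* is transcribed.
→ *oxaV* is ON.
Co²⁺ is present, so WexF is inactive.
With no repressor bound, *jovE* is transcribed.
→ *jovE* is ON.
LomR is produced constitutively and is active.
No repressor is bound and LomR is active, so *sovK* is transcribed.
→ *sovK* is ON.
Citrulline is absent, so HolY is active.
Homoserine is absent, so MorU is inactive.
No repressor is bound and HolY is active, so *velT* is transcribed.
→ *velT* is ON.
Ornithine is absent, so DovW is active.
Glyoxylate is present, so YilM is inactive.
No repressor is bound and DovW is active, so *torV* is transcribed.
→ *torV* is ON.
5 of the 5 genes are transcribed.

5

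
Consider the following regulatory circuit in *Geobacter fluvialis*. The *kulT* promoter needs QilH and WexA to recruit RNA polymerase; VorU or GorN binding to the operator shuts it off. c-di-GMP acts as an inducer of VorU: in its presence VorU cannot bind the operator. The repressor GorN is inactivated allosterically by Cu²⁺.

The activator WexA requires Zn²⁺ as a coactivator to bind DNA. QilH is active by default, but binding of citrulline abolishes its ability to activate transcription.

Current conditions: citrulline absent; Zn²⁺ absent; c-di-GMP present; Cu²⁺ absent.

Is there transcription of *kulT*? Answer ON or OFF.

OFF

Citrulline is absent, so QilH is active.
c-di-GMP is present, so VorU is inactive.
Zn²⁺ is absent, so WexA is inactive.
Cu²⁺ is absent, so GorN is active.
With repressor GorN bound, *kulT* is not transcribed.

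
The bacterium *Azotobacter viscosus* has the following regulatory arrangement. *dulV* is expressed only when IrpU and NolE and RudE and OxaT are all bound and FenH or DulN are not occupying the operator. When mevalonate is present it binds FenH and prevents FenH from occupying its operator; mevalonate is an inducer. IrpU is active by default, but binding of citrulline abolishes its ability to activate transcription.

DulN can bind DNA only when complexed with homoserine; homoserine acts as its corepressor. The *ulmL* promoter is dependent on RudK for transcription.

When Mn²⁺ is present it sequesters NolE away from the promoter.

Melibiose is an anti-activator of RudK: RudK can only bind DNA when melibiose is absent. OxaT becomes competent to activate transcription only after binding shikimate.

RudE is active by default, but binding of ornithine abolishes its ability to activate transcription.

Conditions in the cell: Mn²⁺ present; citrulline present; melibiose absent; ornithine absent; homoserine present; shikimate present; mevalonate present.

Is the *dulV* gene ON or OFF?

OFF

Citrulline is present, so IrpU is inactive.
Mn²⁺ is present, so NolE is inactive.
Ornithine is absent, so RudE is active.
Mevalonate is present, so FenH is inactive.
Homoserine is present, so DulN is active.
Shikimate is present, so OxaT is active.
With repressor DulN bound, *dulV* is not transcribed.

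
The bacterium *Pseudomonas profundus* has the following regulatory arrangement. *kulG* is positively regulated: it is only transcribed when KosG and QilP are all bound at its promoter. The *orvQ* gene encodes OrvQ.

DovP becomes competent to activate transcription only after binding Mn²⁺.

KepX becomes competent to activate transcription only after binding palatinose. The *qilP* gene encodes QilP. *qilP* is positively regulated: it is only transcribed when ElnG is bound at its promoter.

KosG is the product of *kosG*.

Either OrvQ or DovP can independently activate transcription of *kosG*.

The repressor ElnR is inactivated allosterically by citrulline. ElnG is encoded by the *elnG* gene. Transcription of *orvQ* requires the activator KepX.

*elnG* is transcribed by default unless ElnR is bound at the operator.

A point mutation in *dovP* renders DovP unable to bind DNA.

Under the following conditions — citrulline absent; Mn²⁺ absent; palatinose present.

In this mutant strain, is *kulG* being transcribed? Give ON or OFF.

Palatinose is present, so KepX is active.
No repressor is bound and KepX is active, so *orvQ* is transcribed.
So OrvQ is produced and active.
DovP is non-functional in this strain, so it has no effect.
Activator OrvQ is present, so *kosG* is transcribed.
So KosG is produced and active.
Citrulline is absent, so ElnR is active.
With repressor ElnR bound, *elnG* is not transcribed.
So ElnG is not produced.
Required activator ElnG is absent, so *qilP* is not transcribed.
So QilP is not produced.
Required activator QilP is absent, so *kulG* is not transcribed.

OFF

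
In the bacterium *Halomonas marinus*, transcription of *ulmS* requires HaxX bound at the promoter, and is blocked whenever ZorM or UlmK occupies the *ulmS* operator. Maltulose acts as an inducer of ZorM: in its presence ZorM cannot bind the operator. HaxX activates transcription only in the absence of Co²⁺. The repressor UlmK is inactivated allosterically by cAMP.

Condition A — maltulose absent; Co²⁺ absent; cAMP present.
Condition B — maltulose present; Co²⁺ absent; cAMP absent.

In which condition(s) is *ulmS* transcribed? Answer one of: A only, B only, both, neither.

Condition A:
Maltulose is absent, so ZorM is active.
Co²⁺ is absent, so HaxX is active.
cAMP is present, so UlmK is inactive.
With repressor ZorM bound, *ulmS* is not transcribed.
→ *ulmS* is OFF in A.
Condition B:
Maltulose is present, so ZorM is inactive.
Co²⁺ is absent, so HaxX is active.
cAMP is absent, so UlmK is active.
With repressor UlmK bound, *ulmS* is not transcribed.
→ *ulmS* is OFF in B.

neither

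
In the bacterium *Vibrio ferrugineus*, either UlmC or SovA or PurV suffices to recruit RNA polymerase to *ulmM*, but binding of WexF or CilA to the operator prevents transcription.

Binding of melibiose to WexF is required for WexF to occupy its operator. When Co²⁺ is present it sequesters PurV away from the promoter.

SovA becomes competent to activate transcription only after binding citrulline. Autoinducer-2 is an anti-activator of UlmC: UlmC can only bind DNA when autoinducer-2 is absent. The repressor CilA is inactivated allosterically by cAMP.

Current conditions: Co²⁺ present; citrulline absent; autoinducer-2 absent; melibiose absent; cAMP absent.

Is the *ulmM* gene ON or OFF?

Autoinducer-2 is absent, so UlmC is active.
Melibiose is absent, so WexF is inactive.
Citrulline is absent, so SovA is inactive.
cAMP is absent, so CilA is active.
Co²⁺ is present, so PurV is inactive.
With repressor CilA bound, *ulmM* is not transcribed.

OFF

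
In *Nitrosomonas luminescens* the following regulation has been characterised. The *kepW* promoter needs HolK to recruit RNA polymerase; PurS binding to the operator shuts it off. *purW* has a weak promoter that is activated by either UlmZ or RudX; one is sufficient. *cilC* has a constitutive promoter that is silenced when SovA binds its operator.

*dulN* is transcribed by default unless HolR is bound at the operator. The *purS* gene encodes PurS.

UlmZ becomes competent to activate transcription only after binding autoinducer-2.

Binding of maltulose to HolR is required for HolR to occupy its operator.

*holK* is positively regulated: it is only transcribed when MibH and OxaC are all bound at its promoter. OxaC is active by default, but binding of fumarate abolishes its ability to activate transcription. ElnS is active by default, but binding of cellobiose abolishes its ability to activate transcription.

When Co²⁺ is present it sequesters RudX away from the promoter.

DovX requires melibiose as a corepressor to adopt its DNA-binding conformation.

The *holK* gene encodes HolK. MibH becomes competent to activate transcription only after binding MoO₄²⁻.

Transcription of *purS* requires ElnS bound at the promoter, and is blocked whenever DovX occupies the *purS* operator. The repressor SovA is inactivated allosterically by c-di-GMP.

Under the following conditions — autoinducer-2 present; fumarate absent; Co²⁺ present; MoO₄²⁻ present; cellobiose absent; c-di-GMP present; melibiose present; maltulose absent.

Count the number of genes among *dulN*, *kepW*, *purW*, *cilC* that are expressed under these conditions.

Maltulose is absent, so HolR is inactive.
With no repressor bound, *dulN* is transcribed.
→ *dulN* is ON.
MoO₄²⁻ is present, so MibH is active.
Fumarate is absent, so OxaC is active.
No repressor is bound and MibH and OxaC are active, so *holK* is transcribed.
So HolK is produced and active.
Melibiose is present, so DovX is active.
Cellobiose is absent, so ElnS is active.
With repressor DovX bound, *purS* is not transcribed.
So PurS is not produced.
No repressor is bound and HolK is active, so *kepW* is transcribed.
→ *kepW* is ON.
Autoinducer-2 is present, so UlmZ is active.
Co²⁺ is present, so RudX is inactive.
Activator UlmZ is present, so *purW* is transcribed.
→ *purW* is ON.
c-di-GMP is present, so SovA is inactive.
With no repressor bound, *cilC* is transcribed.
→ *cilC* is ON.
4 of the 4 genes are transcribed.

4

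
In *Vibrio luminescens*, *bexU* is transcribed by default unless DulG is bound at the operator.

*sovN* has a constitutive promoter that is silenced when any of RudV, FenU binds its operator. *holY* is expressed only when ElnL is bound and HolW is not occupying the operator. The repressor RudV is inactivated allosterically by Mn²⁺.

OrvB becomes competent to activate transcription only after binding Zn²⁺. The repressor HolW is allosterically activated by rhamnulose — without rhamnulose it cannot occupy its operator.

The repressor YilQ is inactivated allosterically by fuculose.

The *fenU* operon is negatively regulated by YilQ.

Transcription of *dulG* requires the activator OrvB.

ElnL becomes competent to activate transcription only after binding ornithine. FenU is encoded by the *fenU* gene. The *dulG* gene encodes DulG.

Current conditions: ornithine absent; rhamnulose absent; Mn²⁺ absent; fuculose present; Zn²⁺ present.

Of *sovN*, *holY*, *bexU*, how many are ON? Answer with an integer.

0

Mn²⁺ is absent, so RudV is active.
Fuculose is present, so YilQ is inactive.
With no repressor bound, *fenU* is transcribed.
So FenU is produced and active.
With repressor RudV bound, *sovN* is not transcribed.
→ *sovN* is OFF.
Rhamnulose is absent, so HolW is inactive.
Ornithine is absent, so ElnL is inactive.
Required activator ElnL is absent, so *holY* is not transcribed.
→ *holY* is OFF.
Zn²⁺ is present, so OrvB is active.
No repressor is bound and OrvB is active, so *dulG* is transcribed.
So DulG is produced and active.
With repressor DulG bound, *bexU* is not transcribed.
→ *bexU* is OFF.
0 of the 3 genes are transcribed.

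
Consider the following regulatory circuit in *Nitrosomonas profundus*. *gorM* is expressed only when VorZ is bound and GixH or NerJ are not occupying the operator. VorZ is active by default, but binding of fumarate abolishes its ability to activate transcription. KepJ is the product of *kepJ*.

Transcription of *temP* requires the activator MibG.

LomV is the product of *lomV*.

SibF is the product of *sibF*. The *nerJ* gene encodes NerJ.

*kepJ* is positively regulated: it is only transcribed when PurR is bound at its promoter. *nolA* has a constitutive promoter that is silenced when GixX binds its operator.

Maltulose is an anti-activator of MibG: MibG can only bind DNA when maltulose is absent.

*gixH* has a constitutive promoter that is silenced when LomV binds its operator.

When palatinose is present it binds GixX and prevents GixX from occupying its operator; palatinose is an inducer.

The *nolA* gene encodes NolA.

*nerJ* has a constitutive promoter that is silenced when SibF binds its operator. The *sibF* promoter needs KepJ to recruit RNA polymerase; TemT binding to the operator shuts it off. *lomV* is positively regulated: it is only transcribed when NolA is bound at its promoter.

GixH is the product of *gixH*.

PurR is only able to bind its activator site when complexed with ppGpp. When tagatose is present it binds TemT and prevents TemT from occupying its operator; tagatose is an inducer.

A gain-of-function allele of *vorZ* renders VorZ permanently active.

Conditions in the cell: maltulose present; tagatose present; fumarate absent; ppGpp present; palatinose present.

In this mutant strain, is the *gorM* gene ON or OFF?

Palatinose is present, so GixX is inactive.
With no repressor bound, *nolA* is transcribed.
So NolA is produced and active.
No repressor is bound and NolA is active, so *lomV* is transcribed.
So LomV is produced and active.
With repressor LomV bound, *gixH* is not transcribed.
So GixH is not produced.
VorZ is constitutively active in this strain.
Tagatose is present, so TemT is inactive.
ppGpp is present, so PurR is active.
No repressor is bound and PurR is active, so *kepJ* is transcribed.
So KepJ is produced and active.
No repressor is bound and KepJ is active, so *sibF* is transcribed.
So SibF is produced and active.
With repressor SibF bound, *nerJ* is not transcribed.
So NerJ is not produced.
No repressor is bound and VorZ is active, so *gorM* is transcribed.

ON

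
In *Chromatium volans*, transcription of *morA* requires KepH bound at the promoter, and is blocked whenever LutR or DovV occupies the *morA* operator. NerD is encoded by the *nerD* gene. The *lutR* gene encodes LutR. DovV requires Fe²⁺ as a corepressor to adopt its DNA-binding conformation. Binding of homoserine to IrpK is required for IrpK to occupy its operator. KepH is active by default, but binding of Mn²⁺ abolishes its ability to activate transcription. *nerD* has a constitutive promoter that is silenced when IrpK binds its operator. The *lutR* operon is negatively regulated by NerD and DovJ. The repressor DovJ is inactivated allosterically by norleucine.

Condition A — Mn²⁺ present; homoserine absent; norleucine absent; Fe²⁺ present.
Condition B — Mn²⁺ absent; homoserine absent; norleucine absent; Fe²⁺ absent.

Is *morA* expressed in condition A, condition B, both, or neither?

B only

Condition A:
Mn²⁺ is present, so KepH is inactive.
Homoserine is absent, so IrpK is inactive.
With no repressor bound, *nerD* is transcribed.
So NerD is produced and active.
Norleucine is absent, so DovJ is active.
With repressor NerD bound, *lutR* is not transcribed.
So LutR is not produced.
Fe²⁺ is present, so DovV is active.
With repressor DovV bound, *morA* is not transcribed.
→ *morA* is OFF in A.
Condition B:
Mn²⁺ is absent, so KepH is active.
Homoserine is absent, so IrpK is inactive.
With no repressor bound, *nerD* is transcribed.
So NerD is produced and active.
Norleucine is absent, so DovJ is active.
With repressor NerD bound, *lutR* is not transcribed.
So LutR is not produced.
Fe²⁺ is absent, so DovV is inactive.
No repressor is bound and KepH is active, so *morA* is transcribed.
→ *morA* is ON in B.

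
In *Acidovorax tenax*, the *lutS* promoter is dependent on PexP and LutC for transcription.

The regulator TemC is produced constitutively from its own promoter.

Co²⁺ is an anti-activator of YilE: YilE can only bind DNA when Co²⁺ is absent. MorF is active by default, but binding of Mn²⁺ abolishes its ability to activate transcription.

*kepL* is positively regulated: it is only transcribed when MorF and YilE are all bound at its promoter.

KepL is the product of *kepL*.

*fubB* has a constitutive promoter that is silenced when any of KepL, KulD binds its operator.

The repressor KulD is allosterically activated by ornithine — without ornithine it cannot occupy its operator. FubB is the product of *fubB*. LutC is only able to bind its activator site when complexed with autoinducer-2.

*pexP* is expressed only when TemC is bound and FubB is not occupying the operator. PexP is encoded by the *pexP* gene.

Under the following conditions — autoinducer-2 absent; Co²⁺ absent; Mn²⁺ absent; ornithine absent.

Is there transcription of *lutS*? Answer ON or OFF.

TemC is produced constitutively and is active.
Mn²⁺ is absent, so MorF is active.
Co²⁺ is absent, so YilE is active.
No repressor is bound and MorF and YilE are active, so *kepL* is transcribed.
So KepL is produced and active.
Ornithine is absent, so KulD is inactive.
With repressor KepL bound, *fubB* is not transcribed.
So FubB is not produced.
No repressor is bound and TemC is active, so *pexP* is transcribed.
So PexP is produced and active.
Autoinducer-2 is absent, so LutC is inactive.
Required activator LutC is absent, so *lutS* is not transcribed.

OFF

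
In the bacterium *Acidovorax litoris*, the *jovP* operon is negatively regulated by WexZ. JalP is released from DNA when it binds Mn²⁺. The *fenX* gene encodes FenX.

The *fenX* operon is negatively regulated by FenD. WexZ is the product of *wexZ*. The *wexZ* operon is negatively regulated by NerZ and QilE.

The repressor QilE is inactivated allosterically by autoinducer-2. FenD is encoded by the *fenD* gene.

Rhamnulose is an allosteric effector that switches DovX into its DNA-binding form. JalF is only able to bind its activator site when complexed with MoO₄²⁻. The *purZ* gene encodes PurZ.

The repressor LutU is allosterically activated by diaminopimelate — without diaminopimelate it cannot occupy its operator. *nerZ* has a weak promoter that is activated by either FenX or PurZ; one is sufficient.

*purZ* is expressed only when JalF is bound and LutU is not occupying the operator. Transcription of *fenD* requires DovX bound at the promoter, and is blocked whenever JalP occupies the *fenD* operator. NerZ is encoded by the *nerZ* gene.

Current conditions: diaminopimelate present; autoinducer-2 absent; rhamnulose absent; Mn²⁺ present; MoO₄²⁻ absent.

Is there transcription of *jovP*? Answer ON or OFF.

ON

Mn²⁺ is present, so JalP is inactive.
Rhamnulose is absent, so DovX is inactive.
Required activator DovX is absent, so *fenD* is not transcribed.
So FenD is not produced.
With no repressor bound, *fenX* is transcribed.
So FenX is produced and active.
MoO₄²⁻ is absent, so JalF is inactive.
Diaminopimelate is present, so LutU is active.
With repressor LutU bound, *purZ* is not transcribed.
So PurZ is not produced.
Activator FenX is present, so *nerZ* is transcribed.
So NerZ is produced and active.
Autoinducer-2 is absent, so QilE is active.
With repressor NerZ bound, *wexZ* is not transcribed.
So WexZ is not produced.
With no repressor bound, *jovP* is transcribed.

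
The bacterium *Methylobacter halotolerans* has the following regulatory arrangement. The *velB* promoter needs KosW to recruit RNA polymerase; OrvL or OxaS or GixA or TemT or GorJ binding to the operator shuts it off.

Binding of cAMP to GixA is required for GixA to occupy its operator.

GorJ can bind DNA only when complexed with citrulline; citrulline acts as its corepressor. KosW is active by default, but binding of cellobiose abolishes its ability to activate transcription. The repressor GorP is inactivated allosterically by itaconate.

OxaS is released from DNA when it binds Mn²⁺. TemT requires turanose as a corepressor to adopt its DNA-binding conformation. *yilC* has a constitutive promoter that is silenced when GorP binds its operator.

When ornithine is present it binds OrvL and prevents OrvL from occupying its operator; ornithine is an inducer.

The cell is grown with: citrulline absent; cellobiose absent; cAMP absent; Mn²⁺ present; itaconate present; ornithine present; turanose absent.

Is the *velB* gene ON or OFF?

Cellobiose is absent, so KosW is active.
Ornithine is present, so OrvL is inactive.
Mn²⁺ is present, so OxaS is inactive.
cAMP is absent, so GixA is inactive.
Turanose is absent, so TemT is inactive.
Citrulline is absent, so GorJ is inactive.
No repressor is bound and KosW is active, so *velB* is transcribed.

ON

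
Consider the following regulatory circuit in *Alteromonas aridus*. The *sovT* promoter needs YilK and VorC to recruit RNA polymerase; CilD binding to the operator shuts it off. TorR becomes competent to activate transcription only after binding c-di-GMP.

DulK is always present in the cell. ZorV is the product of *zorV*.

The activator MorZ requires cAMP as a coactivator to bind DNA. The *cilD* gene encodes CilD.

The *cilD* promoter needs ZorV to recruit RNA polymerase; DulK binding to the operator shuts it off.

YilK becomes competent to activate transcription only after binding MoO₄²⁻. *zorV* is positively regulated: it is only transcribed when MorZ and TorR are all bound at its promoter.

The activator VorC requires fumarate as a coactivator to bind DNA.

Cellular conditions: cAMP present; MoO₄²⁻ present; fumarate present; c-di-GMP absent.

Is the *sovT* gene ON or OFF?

MoO₄²⁻ is present, so YilK is active.
DulK is produced constitutively and is active.
cAMP is present, so MorZ is active.
c-di-GMP is absent, so TorR is inactive.
Required activator TorR is absent, so *zorV* is not transcribed.
So ZorV is not produced.
With repressor DulK bound, *cilD* is not transcribed.
So CilD is not produced.
Fumarate is present, so VorC is active.
No repressor is bound and YilK and VorC are active, so *sovT* is transcribed.

ON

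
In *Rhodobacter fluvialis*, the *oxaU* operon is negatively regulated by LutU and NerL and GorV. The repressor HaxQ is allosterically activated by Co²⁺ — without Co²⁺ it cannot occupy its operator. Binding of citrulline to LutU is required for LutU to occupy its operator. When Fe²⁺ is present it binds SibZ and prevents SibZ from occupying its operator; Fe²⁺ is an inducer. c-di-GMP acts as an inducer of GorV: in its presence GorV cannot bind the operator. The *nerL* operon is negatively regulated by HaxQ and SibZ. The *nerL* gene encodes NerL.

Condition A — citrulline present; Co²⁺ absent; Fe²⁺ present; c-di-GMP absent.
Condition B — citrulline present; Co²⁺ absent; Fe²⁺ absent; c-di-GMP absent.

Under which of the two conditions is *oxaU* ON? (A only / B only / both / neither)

neither

Condition A:
Citrulline is present, so LutU is active.
Co²⁺ is absent, so HaxQ is inactive.
Fe²⁺ is present, so SibZ is inactive.
With no repressor bound, *nerL* is transcribed.
So NerL is produced and active.
c-di-GMP is absent, so GorV is active.
With repressor LutU bound, *oxaU* is not transcribed.
→ *oxaU* is OFF in A.
Condition B:
Citrulline is present, so LutU is active.
Co²⁺ is absent, so HaxQ is inactive.
Fe²⁺ is absent, so SibZ is active.
With repressor SibZ bound, *nerL* is not transcribed.
So NerL is not produced.
c-di-GMP is absent, so GorV is active.
With repressor LutU bound, *oxaU* is not transcribed.
→ *oxaU* is OFF in B.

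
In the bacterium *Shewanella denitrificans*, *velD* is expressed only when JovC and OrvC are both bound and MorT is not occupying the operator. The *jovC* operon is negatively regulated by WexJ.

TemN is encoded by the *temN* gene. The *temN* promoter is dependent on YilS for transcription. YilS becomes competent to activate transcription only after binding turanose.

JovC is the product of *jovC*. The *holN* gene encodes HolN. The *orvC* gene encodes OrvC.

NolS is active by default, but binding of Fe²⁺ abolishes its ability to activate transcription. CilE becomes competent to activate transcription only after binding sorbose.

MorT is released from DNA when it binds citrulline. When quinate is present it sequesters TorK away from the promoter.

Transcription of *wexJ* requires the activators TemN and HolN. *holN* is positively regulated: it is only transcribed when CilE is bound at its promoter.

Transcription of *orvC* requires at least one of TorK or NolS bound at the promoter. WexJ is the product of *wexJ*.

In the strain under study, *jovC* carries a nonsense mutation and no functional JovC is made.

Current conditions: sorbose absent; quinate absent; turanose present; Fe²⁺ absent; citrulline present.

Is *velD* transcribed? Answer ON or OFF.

OFF

Citrulline is present, so MorT is inactive.
JovC is non-functional in this strain, so it has no effect.
Quinate is absent, so TorK is active.
Fe²⁺ is absent, so NolS is active.
Activator TorK is present, so *orvC* is transcribed.
So OrvC is produced and active.
Required activator JovC is absent, so *velD* is not transcribed.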